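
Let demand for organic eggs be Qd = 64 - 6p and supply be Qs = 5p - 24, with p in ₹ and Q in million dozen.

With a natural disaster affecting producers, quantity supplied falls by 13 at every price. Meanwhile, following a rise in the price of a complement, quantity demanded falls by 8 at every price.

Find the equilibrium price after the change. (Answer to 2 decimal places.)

8.45

Initially, 64 - 6p = 5p - 24, so 88 = 11p and p = 8, Q = 16.
With the change applied: demand Qd = 56 - 6p, supply Qs = 5p - 37.
Setting them equal: 56 - 6p = 5p - 37 → 93 = 11p, so p = 93/11 ≈ 8.4545 and Q = 58/11 ≈ 5.2727.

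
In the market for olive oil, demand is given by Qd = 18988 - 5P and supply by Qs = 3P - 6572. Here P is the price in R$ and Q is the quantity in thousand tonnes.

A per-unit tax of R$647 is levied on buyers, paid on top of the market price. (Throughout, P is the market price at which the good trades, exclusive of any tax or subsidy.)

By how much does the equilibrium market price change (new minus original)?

Initially, 18988 - 5P = 3P - 6572, so 25560 = 8P and P = 3195, Q = 3013.
Since buyers pay the price plus the tax, the effective demand curve becomes Qd = 15753 - 5P.
Equate the new curves: 15753 - 5P = 3P - 6572, giving 22325 = 8P, P = 2790.625, Q = 1799.875.
ΔP = 2790.625 − 3195 = -404.375.

-404.375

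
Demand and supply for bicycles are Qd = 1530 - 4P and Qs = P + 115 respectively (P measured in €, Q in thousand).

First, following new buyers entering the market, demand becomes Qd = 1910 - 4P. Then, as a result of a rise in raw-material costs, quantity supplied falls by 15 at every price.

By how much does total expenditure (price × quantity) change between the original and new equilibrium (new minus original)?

Solve the original market: 1530 - 4P = P + 115, hence P = 283 and Q = 398.
The new curves are Qd = 1910 - 4P (demand) and Qs = P + 100 (supply).
New equilibrium: 1910 - 4P = P + 100 ⇒ 1810 = 5P ⇒ P = 362, Q = 462.
Expenditure moves from 283×398 = 112634 to 362×462 = 167244; change = +54610.

+54610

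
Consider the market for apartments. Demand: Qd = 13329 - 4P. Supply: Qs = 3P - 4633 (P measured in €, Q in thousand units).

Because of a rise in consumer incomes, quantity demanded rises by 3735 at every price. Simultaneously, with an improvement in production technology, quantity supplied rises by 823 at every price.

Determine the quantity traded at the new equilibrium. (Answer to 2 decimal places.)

5136.00

Solve the original market: 13329 - 4P = 3P - 4633, hence P = 2566 and Q = 3065.
The shock moves the curves to Qd = 17064 - 4P and Qs = 3P - 3810.
New equilibrium: 17064 - 4P = 3P - 3810 ⇒ 20874 = 7P ⇒ P = 2982, Q = 5136.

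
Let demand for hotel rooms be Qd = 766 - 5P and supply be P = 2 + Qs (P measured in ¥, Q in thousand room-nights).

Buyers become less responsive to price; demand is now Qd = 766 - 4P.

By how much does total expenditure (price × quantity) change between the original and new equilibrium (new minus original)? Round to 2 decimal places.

+7157.76

Before the shock: 766 - 5P = P - 2 ⇒ 768 = 6P ⇒ P = 128, Q = 126.
The new curves are Qd = 766 - 4P (demand) and Qs = P - 2 (supply).
New equilibrium: 766 - 4P = P - 2 ⇒ 768 = 5P ⇒ P = 153.6, Q = 151.6.
Expenditure moves from 128×126 = 16128 to 153.6×151.6 = 23285.76; change = +7157.76.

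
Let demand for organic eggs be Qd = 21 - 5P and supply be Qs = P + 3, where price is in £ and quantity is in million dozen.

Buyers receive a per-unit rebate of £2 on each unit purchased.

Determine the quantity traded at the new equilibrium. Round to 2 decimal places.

7.67

Before the shock: 21 - 5P = P + 3 ⇒ 18 = 6P ⇒ P = 3, Q = 6.
Since buyers' out-of-pocket price is the market price minus the rebate, the effective demand curve becomes Qd = 31 - 5P.
Setting them equal: 31 - 5P = P + 3 → 28 = 6P, so P = 14/3 ≈ 4.6667 and Q = 23/3 ≈ 7.6667.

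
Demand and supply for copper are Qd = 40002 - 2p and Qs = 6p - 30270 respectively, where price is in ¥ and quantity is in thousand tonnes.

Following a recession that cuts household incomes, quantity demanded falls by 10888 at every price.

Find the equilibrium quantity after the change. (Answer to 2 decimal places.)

Initially, 40002 - 2p = 6p - 30270, so 70272 = 8p and p = 8784, Q = 22434.
The new curves are Qd = 29114 - 2p (demand) and Qs = 6p - 30270 (supply).
New equilibrium: 29114 - 2p = 6p - 30270 ⇒ 59384 = 8p ⇒ p = 7423, Q = 14268.

14268.00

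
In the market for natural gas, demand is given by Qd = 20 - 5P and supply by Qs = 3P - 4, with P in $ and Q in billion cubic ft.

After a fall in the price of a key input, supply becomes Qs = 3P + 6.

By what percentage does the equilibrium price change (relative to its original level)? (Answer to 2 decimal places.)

Solve the original market: 20 - 5P = 3P - 4, hence P = 3 and Q = 5.
After the shift, demand is Qd = 20 - 5P and supply is Qs = 3P + 6.
New equilibrium: 20 - 5P = 3P + 6 ⇒ 14 = 8P ⇒ P = 1.75, Q = 11.25.
%ΔP = (1.75 − 3) / 3 × 100 = -41.67%.

-41.67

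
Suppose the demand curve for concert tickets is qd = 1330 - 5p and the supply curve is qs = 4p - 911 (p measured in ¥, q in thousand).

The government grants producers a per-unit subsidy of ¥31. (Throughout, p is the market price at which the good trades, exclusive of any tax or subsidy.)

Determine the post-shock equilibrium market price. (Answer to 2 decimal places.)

Initially, 1330 - 5p = 4p - 911, so 2241 = 9p and p = 249, q = 85.
Since sellers receive the price plus the subsidy, the effective supply curve becomes qs = 4p - 787.
New equilibrium: 1330 - 5p = 4p - 787 ⇒ 2117 = 9p ⇒ p = 2117/9 ≈ 235.2222, q = 1385/9 ≈ 153.8889.

235.22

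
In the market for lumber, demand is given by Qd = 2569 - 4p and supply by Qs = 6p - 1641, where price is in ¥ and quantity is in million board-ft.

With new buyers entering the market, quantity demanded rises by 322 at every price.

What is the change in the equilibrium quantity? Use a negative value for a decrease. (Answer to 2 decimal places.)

+193.20

Initially, 2569 - 4p = 6p - 1641, so 4210 = 10p and p = 421, Q = 885.
The shock moves the curves to Qd = 2891 - 4p and Qs = 6p - 1641.
Equate the new curves: 2891 - 4p = 6p - 1641, giving 4532 = 10p, p = 453.2, Q = 1078.2.
ΔQ = 1078.2 − 885 = +193.20.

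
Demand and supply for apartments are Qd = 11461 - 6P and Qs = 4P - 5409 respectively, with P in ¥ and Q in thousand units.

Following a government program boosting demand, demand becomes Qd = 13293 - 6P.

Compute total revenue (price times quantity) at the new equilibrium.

Before the shock: 11461 - 6P = 4P - 5409 ⇒ 16870 = 10P ⇒ P = 1687, Q = 1339.
The shock moves the curves to Qd = 13293 - 6P and Qs = 4P - 5409.
Setting them equal: 13293 - 6P = 4P - 5409 → 18702 = 10P, so P = 1870.2 and Q = 2071.8.
New expenditure = 1870.2 × 2071.8 = 3874680.36.

3874680.36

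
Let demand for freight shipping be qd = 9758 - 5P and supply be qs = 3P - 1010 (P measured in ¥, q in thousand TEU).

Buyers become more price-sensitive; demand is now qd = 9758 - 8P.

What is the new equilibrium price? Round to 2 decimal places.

978.91

Solve the original market: 9758 - 5P = 3P - 1010, hence P = 1346 and q = 3028.
The shock moves the curves to qd = 9758 - 8P and qs = 3P - 1010.
Equate the new curves: 9758 - 8P = 3P - 1010, giving 10768 = 11P, P = 10768/11 ≈ 978.9091, q = 21194/11 ≈ 1926.7273.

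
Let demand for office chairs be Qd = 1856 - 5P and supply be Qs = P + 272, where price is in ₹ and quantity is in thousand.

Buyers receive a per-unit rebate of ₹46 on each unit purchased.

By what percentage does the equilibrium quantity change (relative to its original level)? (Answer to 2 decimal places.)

+7.15

Original equilibrium: 1856 - 5P = P + 272 gives 1584 = 6P, so P = 264 and Q = 536.
Since buyers' out-of-pocket price is the market price minus the rebate, the effective demand curve becomes Qd = 2086 - 5P.
Clearing the new market: 2086 - 5P = P + 272, so P = 907/3 ≈ 302.3333 and Q = 1723/3 ≈ 574.3333.
%ΔQ = (574.3333 − 536) / 536 × 100 = +7.15%.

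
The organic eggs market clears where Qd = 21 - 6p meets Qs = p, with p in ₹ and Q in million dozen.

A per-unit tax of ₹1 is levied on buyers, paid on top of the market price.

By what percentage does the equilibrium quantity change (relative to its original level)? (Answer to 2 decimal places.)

-28.57

Before the shock: 21 - 6p = p ⇒ 21 = 7p ⇒ p = 3, Q = 3.
Since buyers pay the price plus the tax, the effective demand curve becomes Qd = 15 - 6p.
New equilibrium: 15 - 6p = p ⇒ 15 = 7p ⇒ p = 15/7 ≈ 2.1429, Q = 15/7 ≈ 2.1429.
%ΔQ = (2.1429 − 3) / 3 × 100 = -28.57%.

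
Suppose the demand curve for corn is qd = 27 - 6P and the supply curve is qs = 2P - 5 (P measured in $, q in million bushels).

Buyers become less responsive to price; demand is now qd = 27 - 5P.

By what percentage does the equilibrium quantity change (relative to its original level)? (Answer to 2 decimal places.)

+38.10

Original equilibrium: 27 - 6P = 2P - 5 gives 32 = 8P, so P = 4 and q = 3.
With the change applied: demand qd = 27 - 5P, supply qs = 2P - 5.
Equate the new curves: 27 - 5P = 2P - 5, giving 32 = 7P, P = 32/7 ≈ 4.5714, q = 29/7 ≈ 4.1429.
%Δq = (4.1429 − 3) / 3 × 100 = +38.10%.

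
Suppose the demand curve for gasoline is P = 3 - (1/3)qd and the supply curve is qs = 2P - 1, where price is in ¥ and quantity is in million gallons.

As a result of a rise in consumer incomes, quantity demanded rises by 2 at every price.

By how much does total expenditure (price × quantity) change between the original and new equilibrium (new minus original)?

+3.12

Original equilibrium: 9 - 3P = 2P - 1 gives 10 = 5P, so P = 2 and q = 3.
After the shift, demand is qd = 11 - 3P and supply is qs = 2P - 1.
Setting them equal: 11 - 3P = 2P - 1 → 12 = 5P, so P = 2.4 and q = 3.8.
Expenditure moves from 2×3 = 6 to 2.4×3.8 = 9.12; change = +3.12.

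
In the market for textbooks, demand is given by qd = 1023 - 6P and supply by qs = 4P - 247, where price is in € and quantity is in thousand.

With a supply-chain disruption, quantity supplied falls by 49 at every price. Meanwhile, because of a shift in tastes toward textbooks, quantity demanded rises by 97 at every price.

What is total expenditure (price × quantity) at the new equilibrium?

38288.64

Before the shock: 1023 - 6P = 4P - 247 ⇒ 1270 = 10P ⇒ P = 127, q = 261.
After the shift, demand is qd = 1120 - 6P and supply is qs = 4P - 296.
Setting them equal: 1120 - 6P = 4P - 296 → 1416 = 10P, so P = 141.6 and q = 270.4.
New expenditure = 141.6 × 270.4 = 38288.64.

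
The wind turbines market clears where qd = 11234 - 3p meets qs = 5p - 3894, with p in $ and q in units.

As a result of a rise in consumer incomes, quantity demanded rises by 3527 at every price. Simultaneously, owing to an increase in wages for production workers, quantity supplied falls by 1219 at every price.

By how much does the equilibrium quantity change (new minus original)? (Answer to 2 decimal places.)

Initially, 11234 - 3p = 5p - 3894, so 15128 = 8p and p = 1891, q = 5561.
After the shift, demand is qd = 14761 - 3p and supply is qs = 5p - 5113.
Setting them equal: 14761 - 3p = 5p - 5113 → 19874 = 8p, so p = 2484.25 and q = 7308.25.
Δq = 7308.25 − 5561 = +1747.25.

+1747.25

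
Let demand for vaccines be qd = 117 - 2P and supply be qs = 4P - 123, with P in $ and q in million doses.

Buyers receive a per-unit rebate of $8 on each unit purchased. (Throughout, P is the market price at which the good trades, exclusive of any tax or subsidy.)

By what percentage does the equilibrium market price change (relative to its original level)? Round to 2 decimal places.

+6.67

Solve the original market: 117 - 2P = 4P - 123, hence P = 40 and q = 37.
Since buyers' out-of-pocket price is the market price minus the rebate, the effective demand curve becomes qd = 133 - 2P.
Clearing the new market: 133 - 2P = 4P - 123, so P = 128/3 ≈ 42.6667 and q = 143/3 ≈ 47.6667.
%ΔP = (42.6667 − 40) / 40 × 100 = +6.67%.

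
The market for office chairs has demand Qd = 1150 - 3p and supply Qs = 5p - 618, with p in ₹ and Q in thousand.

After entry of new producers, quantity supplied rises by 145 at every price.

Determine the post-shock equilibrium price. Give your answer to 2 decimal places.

Initially, 1150 - 3p = 5p - 618, so 1768 = 8p and p = 221, Q = 487.
The shock moves the curves to Qd = 1150 - 3p and Qs = 5p - 473.
New equilibrium: 1150 - 3p = 5p - 473 ⇒ 1623 = 8p ⇒ p = 202.875, Q = 541.375.

202.88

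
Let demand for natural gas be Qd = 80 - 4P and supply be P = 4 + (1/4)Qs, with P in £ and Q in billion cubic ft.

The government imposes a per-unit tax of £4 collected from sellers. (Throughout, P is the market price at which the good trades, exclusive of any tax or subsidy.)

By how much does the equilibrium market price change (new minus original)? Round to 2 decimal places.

+2.00

Before the shock: 80 - 4P = 4P - 16 ⇒ 96 = 8P ⇒ P = 12, Q = 32.
Since sellers keep the price net of the tax, the effective supply curve becomes Qs = 4P - 32.
New equilibrium: 80 - 4P = 4P - 32 ⇒ 112 = 8P ⇒ P = 14, Q = 24.
ΔP = 14 − 12 = +2.00.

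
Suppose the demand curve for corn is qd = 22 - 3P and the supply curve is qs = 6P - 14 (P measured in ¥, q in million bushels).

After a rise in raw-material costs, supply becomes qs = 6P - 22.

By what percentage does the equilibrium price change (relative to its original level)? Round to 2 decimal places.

Solve the original market: 22 - 3P = 6P - 14, hence P = 4 and q = 10.
The shock moves the curves to qd = 22 - 3P and qs = 6P - 22.
Clearing the new market: 22 - 3P = 6P - 22, so P = 44/9 ≈ 4.8889 and q = 22/3 ≈ 7.3333.
%ΔP = (4.8889 − 4) / 4 × 100 = +22.22%.

+22.22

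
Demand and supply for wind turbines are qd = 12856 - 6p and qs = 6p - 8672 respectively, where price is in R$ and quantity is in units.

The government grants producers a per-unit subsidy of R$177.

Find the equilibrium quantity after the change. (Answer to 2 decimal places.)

2623.00

Solve the original market: 12856 - 6p = 6p - 8672, hence p = 1794 and q = 2092.
Since sellers receive the price plus the subsidy, the effective supply curve becomes qs = 6p - 7610.
Equate the new curves: 12856 - 6p = 6p - 7610, giving 20466 = 12p, p = 1705.5, q = 2623.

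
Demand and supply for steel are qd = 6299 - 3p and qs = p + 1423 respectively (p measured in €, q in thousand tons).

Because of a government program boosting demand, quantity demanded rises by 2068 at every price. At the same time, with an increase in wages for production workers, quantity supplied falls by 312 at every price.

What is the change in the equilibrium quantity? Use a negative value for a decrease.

Before the shock: 6299 - 3p = p + 1423 ⇒ 4876 = 4p ⇒ p = 1219, q = 2642.
After the shift, demand is qd = 8367 - 3p and supply is qs = p + 1111.
Equate the new curves: 8367 - 3p = p + 1111, giving 7256 = 4p, p = 1814, q = 2925.
Δq = 2925 − 2642 = +283.

+283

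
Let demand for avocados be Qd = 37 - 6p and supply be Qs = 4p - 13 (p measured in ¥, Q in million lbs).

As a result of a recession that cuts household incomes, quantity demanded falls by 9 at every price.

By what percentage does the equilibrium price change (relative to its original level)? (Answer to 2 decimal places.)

-18.00

Solve the original market: 37 - 6p = 4p - 13, hence p = 5 and Q = 7.
The shock moves the curves to Qd = 28 - 6p and Qs = 4p - 13.
Setting them equal: 28 - 6p = 4p - 13 → 41 = 10p, so p = 4.1 and Q = 3.4.
%Δp = (4.1 − 5) / 5 × 100 = -18.00%.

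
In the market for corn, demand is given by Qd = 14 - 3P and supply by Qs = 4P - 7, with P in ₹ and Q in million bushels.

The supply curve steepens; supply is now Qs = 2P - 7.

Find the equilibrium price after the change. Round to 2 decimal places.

4.20

Before the shock: 14 - 3P = 4P - 7 ⇒ 21 = 7P ⇒ P = 3, Q = 5.
The shock moves the curves to Qd = 14 - 3P and Qs = 2P - 7.
New equilibrium: 14 - 3P = 2P - 7 ⇒ 21 = 5P ⇒ P = 4.2, Q = 1.4.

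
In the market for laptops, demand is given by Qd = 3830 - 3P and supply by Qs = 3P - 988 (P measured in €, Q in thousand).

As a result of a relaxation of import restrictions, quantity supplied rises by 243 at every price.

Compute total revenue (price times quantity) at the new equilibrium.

1176156.25

Before the shock: 3830 - 3P = 3P - 988 ⇒ 4818 = 6P ⇒ P = 803, Q = 1421.
The new curves are Qd = 3830 - 3P (demand) and Qs = 3P - 745 (supply).
Equate the new curves: 3830 - 3P = 3P - 745, giving 4575 = 6P, P = 762.5, Q = 1542.5.
New expenditure = 762.5 × 1542.5 = 1176156.25.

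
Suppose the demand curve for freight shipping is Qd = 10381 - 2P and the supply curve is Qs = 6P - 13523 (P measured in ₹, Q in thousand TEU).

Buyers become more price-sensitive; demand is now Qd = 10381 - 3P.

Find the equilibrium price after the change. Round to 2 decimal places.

Original equilibrium: 10381 - 2P = 6P - 13523 gives 23904 = 8P, so P = 2988 and Q = 4405.
The new curves are Qd = 10381 - 3P (demand) and Qs = 6P - 13523 (supply).
Clearing the new market: 10381 - 3P = 6P - 13523, so P = 2656 and Q = 2413.

2656.00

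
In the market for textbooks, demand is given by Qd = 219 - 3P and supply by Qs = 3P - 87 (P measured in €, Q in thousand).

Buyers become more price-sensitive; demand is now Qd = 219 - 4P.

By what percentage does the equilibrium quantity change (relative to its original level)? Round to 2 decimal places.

-33.12

Initially, 219 - 3P = 3P - 87, so 306 = 6P and P = 51, Q = 66.
The new curves are Qd = 219 - 4P (demand) and Qs = 3P - 87 (supply).
New equilibrium: 219 - 4P = 3P - 87 ⇒ 306 = 7P ⇒ P = 306/7 ≈ 43.7143, Q = 309/7 ≈ 44.1429.
%ΔQ = (44.1429 − 66) / 66 × 100 = -33.12%.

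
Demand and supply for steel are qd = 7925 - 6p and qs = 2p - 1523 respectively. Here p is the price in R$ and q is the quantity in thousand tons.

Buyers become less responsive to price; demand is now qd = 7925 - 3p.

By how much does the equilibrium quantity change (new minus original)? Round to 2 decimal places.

Before the shock: 7925 - 6p = 2p - 1523 ⇒ 9448 = 8p ⇒ p = 1181, q = 839.
After the shift, demand is qd = 7925 - 3p and supply is qs = 2p - 1523.
New equilibrium: 7925 - 3p = 2p - 1523 ⇒ 9448 = 5p ⇒ p = 1889.6, q = 2256.2.
Δq = 2256.2 − 839 = +1417.20.

+1417.20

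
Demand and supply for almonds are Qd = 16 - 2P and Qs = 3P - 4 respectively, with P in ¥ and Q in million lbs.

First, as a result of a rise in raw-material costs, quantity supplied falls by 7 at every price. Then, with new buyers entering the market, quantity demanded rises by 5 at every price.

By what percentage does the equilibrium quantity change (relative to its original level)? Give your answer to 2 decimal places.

Original equilibrium: 16 - 2P = 3P - 4 gives 20 = 5P, so P = 4 and Q = 8.
With the change applied: demand Qd = 21 - 2P, supply Qs = 3P - 11.
Clearing the new market: 21 - 2P = 3P - 11, so P = 6.4 and Q = 8.2.
%ΔQ = (8.2 − 8) / 8 × 100 = +2.50%.

+2.50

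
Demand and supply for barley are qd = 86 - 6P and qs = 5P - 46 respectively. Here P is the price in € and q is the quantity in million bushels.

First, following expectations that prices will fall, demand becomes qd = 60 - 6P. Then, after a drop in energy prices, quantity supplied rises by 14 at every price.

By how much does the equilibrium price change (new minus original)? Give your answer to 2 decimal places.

-3.64

Before the shock: 86 - 6P = 5P - 46 ⇒ 132 = 11P ⇒ P = 12, q = 14.
After the shift, demand is qd = 60 - 6P and supply is qs = 5P - 32.
Equate the new curves: 60 - 6P = 5P - 32, giving 92 = 11P, P = 92/11 ≈ 8.3636, q = 108/11 ≈ 9.8182.
ΔP = 8.3636 − 12 = -3.64.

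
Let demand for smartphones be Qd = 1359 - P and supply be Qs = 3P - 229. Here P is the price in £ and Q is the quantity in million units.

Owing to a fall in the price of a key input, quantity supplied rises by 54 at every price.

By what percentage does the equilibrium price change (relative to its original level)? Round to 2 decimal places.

-3.40

Solve the original market: 1359 - P = 3P - 229, hence P = 397 and Q = 962.
With the change applied: demand Qd = 1359 - P, supply Qs = 3P - 175.
Equate the new curves: 1359 - P = 3P - 175, giving 1534 = 4P, P = 383.5, Q = 975.5.
%ΔP = (383.5 − 397) / 397 × 100 = -3.40%.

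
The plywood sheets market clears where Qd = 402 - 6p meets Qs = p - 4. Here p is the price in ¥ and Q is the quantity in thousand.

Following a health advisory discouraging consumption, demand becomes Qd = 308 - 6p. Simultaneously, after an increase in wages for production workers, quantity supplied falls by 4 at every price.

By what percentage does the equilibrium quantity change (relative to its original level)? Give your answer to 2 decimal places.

-31.22

Before the shock: 402 - 6p = p - 4 ⇒ 406 = 7p ⇒ p = 58, Q = 54.
With the change applied: demand Qd = 308 - 6p, supply Qs = p - 8.
New equilibrium: 308 - 6p = p - 8 ⇒ 316 = 7p ⇒ p = 316/7 ≈ 45.1429, Q = 260/7 ≈ 37.1429.
%ΔQ = (37.1429 − 54) / 54 × 100 = -31.22%.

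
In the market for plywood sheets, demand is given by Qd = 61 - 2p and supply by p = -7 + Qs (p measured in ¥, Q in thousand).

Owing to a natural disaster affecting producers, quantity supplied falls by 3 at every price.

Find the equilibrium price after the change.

19

Solve the original market: 61 - 2p = p + 7, hence p = 18 and Q = 25.
The new curves are Qd = 61 - 2p (demand) and Qs = p + 4 (supply).
Setting them equal: 61 - 2p = p + 4 → 57 = 3p, so p = 19 and Q = 23.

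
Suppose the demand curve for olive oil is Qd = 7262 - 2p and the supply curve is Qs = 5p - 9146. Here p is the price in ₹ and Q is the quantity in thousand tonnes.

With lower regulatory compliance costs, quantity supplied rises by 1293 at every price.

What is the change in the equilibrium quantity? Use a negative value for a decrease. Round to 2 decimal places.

Original equilibrium: 7262 - 2p = 5p - 9146 gives 16408 = 7p, so p = 2344 and Q = 2574.
After the shift, demand is Qd = 7262 - 2p and supply is Qs = 5p - 7853.
Equate the new curves: 7262 - 2p = 5p - 7853, giving 15115 = 7p, p = 15115/7 ≈ 2159.2857, Q = 20604/7 ≈ 2943.4286.
ΔQ = 2943.4286 − 2574 = +369.43.

+369.43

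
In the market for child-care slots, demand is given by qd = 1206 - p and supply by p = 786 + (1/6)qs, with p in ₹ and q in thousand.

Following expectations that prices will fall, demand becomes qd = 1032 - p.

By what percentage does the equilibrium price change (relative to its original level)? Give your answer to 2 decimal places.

Original equilibrium: 1206 - p = 6p - 4716 gives 5922 = 7p, so p = 846 and q = 360.
The new curves are qd = 1032 - p (demand) and qs = 6p - 4716 (supply).
New equilibrium: 1032 - p = 6p - 4716 ⇒ 5748 = 7p ⇒ p = 5748/7 ≈ 821.1429, q = 1476/7 ≈ 210.8571.
%Δp = (821.1429 − 846) / 846 × 100 = -2.94%.

-2.94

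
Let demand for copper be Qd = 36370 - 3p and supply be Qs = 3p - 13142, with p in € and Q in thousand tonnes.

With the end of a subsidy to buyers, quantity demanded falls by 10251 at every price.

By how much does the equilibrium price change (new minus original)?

-1708.5

Initially, 36370 - 3p = 3p - 13142, so 49512 = 6p and p = 8252, Q = 11614.
With the change applied: demand Qd = 26119 - 3p, supply Qs = 3p - 13142.
Clearing the new market: 26119 - 3p = 3p - 13142, so p = 6543.5 and Q = 6488.5.
Δp = 6543.5 − 8252 = -1708.5.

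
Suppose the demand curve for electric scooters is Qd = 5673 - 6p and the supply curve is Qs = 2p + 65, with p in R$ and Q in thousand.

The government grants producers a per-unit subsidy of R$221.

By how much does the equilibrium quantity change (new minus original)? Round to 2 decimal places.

+331.50

Solve the original market: 5673 - 6p = 2p + 65, hence p = 701 and Q = 1467.
Since sellers receive the price plus the subsidy, the effective supply curve becomes Qs = 2p + 507.
Clearing the new market: 5673 - 6p = 2p + 507, so p = 645.75 and Q = 1798.5.
ΔQ = 1798.5 − 1467 = +331.50.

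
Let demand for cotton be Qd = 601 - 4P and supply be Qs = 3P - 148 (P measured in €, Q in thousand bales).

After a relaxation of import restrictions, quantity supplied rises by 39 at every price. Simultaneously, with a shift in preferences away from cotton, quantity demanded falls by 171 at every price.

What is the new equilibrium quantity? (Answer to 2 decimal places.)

122.00

Solve the original market: 601 - 4P = 3P - 148, hence P = 107 and Q = 173.
With the change applied: demand Qd = 430 - 4P, supply Qs = 3P - 109.
Clearing the new market: 430 - 4P = 3P - 109, so P = 77 and Q = 122.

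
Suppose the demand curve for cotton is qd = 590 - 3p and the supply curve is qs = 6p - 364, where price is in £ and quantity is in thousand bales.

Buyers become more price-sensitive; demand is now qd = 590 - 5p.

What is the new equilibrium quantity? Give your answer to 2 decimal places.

156.36

Before the shock: 590 - 3p = 6p - 364 ⇒ 954 = 9p ⇒ p = 106, q = 272.
After the shift, demand is qd = 590 - 5p and supply is qs = 6p - 364.
Clearing the new market: 590 - 5p = 6p - 364, so p = 954/11 ≈ 86.7273 and q = 1720/11 ≈ 156.3636.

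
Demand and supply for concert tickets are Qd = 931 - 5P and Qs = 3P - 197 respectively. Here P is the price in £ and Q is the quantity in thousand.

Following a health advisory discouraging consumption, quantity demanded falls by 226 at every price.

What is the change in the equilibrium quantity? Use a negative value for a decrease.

Before the shock: 931 - 5P = 3P - 197 ⇒ 1128 = 8P ⇒ P = 141, Q = 226.
With the change applied: demand Qd = 705 - 5P, supply Qs = 3P - 197.
Clearing the new market: 705 - 5P = 3P - 197, so P = 112.75 and Q = 141.25.
ΔQ = 141.25 − 226 = -84.75.

-84.75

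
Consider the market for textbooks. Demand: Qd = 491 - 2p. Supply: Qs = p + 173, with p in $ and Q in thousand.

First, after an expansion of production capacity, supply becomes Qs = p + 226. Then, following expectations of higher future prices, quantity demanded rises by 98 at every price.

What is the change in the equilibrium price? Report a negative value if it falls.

+15

Original equilibrium: 491 - 2p = p + 173 gives 318 = 3p, so p = 106 and Q = 279.
The shock moves the curves to Qd = 589 - 2p and Qs = p + 226.
Setting them equal: 589 - 2p = p + 226 → 363 = 3p, so p = 121 and Q = 347.
Δp = 121 − 106 = +15.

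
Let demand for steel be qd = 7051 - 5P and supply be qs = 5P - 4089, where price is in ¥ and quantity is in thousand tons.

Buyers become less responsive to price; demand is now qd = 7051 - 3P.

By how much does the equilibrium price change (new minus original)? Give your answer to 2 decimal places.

+278.50

Initially, 7051 - 5P = 5P - 4089, so 11140 = 10P and P = 1114, q = 1481.
With the change applied: demand qd = 7051 - 3P, supply qs = 5P - 4089.
Equate the new curves: 7051 - 3P = 5P - 4089, giving 11140 = 8P, P = 1392.5, q = 2873.5.
ΔP = 1392.5 − 1114 = +278.50.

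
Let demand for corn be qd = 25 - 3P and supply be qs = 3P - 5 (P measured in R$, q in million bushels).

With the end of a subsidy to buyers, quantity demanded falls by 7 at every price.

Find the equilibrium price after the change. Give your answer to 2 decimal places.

3.83

Original equilibrium: 25 - 3P = 3P - 5 gives 30 = 6P, so P = 5 and q = 10.
With the change applied: demand qd = 18 - 3P, supply qs = 3P - 5.
Setting them equal: 18 - 3P = 3P - 5 → 23 = 6P, so P = 23/6 ≈ 3.8333 and q = 6.5.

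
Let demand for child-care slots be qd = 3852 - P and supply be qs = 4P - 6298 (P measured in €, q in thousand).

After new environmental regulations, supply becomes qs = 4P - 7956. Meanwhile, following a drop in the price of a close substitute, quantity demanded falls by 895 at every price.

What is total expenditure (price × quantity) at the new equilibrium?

Initially, 3852 - P = 4P - 6298, so 10150 = 5P and P = 2030, q = 1822.
After the shift, demand is qd = 2957 - P and supply is qs = 4P - 7956.
Equate the new curves: 2957 - P = 4P - 7956, giving 10913 = 5P, P = 2182.6, q = 774.4.
New expenditure = 2182.6 × 774.4 = 1690205.44.

1690205.44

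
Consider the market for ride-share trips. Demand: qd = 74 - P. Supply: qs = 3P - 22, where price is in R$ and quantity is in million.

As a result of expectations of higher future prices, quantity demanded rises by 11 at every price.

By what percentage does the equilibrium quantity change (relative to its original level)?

+16.5

Initially, 74 - P = 3P - 22, so 96 = 4P and P = 24, q = 50.
After the shift, demand is qd = 85 - P and supply is qs = 3P - 22.
Clearing the new market: 85 - P = 3P - 22, so P = 26.75 and q = 58.25.
%Δq = (58.25 − 50) / 50 × 100 = +16.5%.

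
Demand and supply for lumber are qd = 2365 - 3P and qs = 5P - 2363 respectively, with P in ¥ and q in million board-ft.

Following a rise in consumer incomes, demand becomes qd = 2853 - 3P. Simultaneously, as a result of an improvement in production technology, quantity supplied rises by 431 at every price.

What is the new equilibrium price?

Before the shock: 2365 - 3P = 5P - 2363 ⇒ 4728 = 8P ⇒ P = 591, q = 592.
The shock moves the curves to qd = 2853 - 3P and qs = 5P - 1932.
New equilibrium: 2853 - 3P = 5P - 1932 ⇒ 4785 = 8P ⇒ P = 598.125, q = 1058.625.

598.125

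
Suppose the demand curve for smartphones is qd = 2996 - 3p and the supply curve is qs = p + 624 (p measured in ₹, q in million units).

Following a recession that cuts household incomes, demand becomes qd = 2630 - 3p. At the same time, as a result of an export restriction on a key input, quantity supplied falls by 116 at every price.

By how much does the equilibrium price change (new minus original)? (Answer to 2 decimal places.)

Before the shock: 2996 - 3p = p + 624 ⇒ 2372 = 4p ⇒ p = 593, q = 1217.
After the shift, demand is qd = 2630 - 3p and supply is qs = p + 508.
Setting them equal: 2630 - 3p = p + 508 → 2122 = 4p, so p = 530.5 and q = 1038.5.
Δp = 530.5 − 593 = -62.50.

-62.50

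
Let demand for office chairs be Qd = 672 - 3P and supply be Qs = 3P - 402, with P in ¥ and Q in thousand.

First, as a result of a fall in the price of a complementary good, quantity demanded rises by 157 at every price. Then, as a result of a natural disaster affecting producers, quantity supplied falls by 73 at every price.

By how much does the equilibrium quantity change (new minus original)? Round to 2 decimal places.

+42.00

Solve the original market: 672 - 3P = 3P - 402, hence P = 179 and Q = 135.
With the change applied: demand Qd = 829 - 3P, supply Qs = 3P - 475.
Clearing the new market: 829 - 3P = 3P - 475, so P = 652/3 ≈ 217.3333 and Q = 177.
ΔQ = 177 − 135 = +42.00.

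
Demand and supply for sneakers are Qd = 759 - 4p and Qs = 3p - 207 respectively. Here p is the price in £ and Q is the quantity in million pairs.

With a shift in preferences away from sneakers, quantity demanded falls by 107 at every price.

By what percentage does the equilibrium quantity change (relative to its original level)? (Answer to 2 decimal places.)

-22.15

Initially, 759 - 4p = 3p - 207, so 966 = 7p and p = 138, Q = 207.
The new curves are Qd = 652 - 4p (demand) and Qs = 3p - 207 (supply).
Clearing the new market: 652 - 4p = 3p - 207, so p = 859/7 ≈ 122.7143 and Q = 1128/7 ≈ 161.1429.
%ΔQ = (161.1429 − 207) / 207 × 100 = -22.15%.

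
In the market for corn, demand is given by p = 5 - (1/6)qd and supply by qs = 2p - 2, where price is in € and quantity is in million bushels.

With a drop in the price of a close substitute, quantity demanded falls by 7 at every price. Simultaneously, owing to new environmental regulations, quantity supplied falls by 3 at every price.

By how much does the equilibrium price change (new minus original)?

Initially, 30 - 6p = 2p - 2, so 32 = 8p and p = 4, q = 6.
The shock moves the curves to qd = 23 - 6p and qs = 2p - 5.
New equilibrium: 23 - 6p = 2p - 5 ⇒ 28 = 8p ⇒ p = 3.5, q = 2.
Δp = 3.5 − 4 = -0.5.

-0.5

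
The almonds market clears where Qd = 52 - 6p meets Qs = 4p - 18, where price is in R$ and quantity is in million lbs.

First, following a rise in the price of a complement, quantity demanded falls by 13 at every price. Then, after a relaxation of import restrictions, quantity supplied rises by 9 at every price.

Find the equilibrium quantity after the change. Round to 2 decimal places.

Solve the original market: 52 - 6p = 4p - 18, hence p = 7 and Q = 10.
After the shift, demand is Qd = 39 - 6p and supply is Qs = 4p - 9.
Clearing the new market: 39 - 6p = 4p - 9, so p = 4.8 and Q = 10.2.

10.20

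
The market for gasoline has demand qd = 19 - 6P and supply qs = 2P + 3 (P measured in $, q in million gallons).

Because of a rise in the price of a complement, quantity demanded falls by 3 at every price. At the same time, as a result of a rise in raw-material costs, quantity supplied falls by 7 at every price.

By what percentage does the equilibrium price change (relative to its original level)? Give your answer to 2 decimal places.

Initially, 19 - 6P = 2P + 3, so 16 = 8P and P = 2, q = 7.
With the change applied: demand qd = 16 - 6P, supply qs = 2P - 4.
Setting them equal: 16 - 6P = 2P - 4 → 20 = 8P, so P = 2.5 and q = 1.
%ΔP = (2.5 − 2) / 2 × 100 = +25.00%.

+25.00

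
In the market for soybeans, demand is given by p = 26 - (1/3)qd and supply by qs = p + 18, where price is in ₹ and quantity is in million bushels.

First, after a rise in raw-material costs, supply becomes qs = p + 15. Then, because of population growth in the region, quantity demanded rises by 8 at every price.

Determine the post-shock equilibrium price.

17.75

Initially, 78 - 3p = p + 18, so 60 = 4p and p = 15, q = 33.
The shock moves the curves to qd = 86 - 3p and qs = p + 15.
Setting them equal: 86 - 3p = p + 15 → 71 = 4p, so p = 17.75 and q = 32.75.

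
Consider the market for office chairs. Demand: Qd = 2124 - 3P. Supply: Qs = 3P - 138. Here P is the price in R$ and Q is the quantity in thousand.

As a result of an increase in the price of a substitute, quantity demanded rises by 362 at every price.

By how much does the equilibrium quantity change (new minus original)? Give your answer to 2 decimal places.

Before the shock: 2124 - 3P = 3P - 138 ⇒ 2262 = 6P ⇒ P = 377, Q = 993.
The new curves are Qd = 2486 - 3P (demand) and Qs = 3P - 138 (supply).
Equate the new curves: 2486 - 3P = 3P - 138, giving 2624 = 6P, P = 1312/3 ≈ 437.3333, Q = 1174.
ΔQ = 1174 − 993 = +181.00.

+181.00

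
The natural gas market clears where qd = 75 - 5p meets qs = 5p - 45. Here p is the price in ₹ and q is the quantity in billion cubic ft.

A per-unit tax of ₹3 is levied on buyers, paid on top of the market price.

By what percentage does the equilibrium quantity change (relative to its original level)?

Initially, 75 - 5p = 5p - 45, so 120 = 10p and p = 12, q = 15.
Since buyers pay the price plus the tax, the effective demand curve becomes qd = 60 - 5p.
Equate the new curves: 60 - 5p = 5p - 45, giving 105 = 10p, p = 10.5, q = 7.5.
%Δq = (7.5 − 15) / 15 × 100 = -50%.

-50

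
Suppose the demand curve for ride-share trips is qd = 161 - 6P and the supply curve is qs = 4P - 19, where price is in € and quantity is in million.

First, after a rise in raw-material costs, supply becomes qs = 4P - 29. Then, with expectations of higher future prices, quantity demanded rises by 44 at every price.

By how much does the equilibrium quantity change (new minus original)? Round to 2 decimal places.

Initially, 161 - 6P = 4P - 19, so 180 = 10P and P = 18, q = 53.
After the shift, demand is qd = 205 - 6P and supply is qs = 4P - 29.
New equilibrium: 205 - 6P = 4P - 29 ⇒ 234 = 10P ⇒ P = 23.4, q = 64.6.
Δq = 64.6 − 53 = +11.60.

+11.60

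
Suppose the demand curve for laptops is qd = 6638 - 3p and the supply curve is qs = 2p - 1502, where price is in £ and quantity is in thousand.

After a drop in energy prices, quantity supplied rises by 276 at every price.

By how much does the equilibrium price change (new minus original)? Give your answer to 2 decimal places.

Solve the original market: 6638 - 3p = 2p - 1502, hence p = 1628 and q = 1754.
With the change applied: demand qd = 6638 - 3p, supply qs = 2p - 1226.
Setting them equal: 6638 - 3p = 2p - 1226 → 7864 = 5p, so p = 1572.8 and q = 1919.6.
Δp = 1572.8 − 1628 = -55.20.

-55.20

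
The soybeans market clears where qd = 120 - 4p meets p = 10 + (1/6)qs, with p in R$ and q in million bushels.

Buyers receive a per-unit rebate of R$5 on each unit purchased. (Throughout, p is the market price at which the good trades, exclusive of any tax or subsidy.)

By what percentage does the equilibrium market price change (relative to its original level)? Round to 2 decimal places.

+11.11

Before the shock: 120 - 4p = 6p - 60 ⇒ 180 = 10p ⇒ p = 18, q = 48.
Since buyers' out-of-pocket price is the market price minus the rebate, the effective demand curve becomes qd = 140 - 4p.
Setting them equal: 140 - 4p = 6p - 60 → 200 = 10p, so p = 20 and q = 60.
%Δp = (20 − 18) / 18 × 100 = +11.11%.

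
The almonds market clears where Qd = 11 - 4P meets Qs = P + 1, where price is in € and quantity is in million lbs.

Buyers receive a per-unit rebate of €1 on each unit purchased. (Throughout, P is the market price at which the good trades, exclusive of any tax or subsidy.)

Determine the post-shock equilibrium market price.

Original equilibrium: 11 - 4P = P + 1 gives 10 = 5P, so P = 2 and Q = 3.
Since buyers' out-of-pocket price is the market price minus the rebate, the effective demand curve becomes Qd = 15 - 4P.
Clearing the new market: 15 - 4P = P + 1, so P = 2.8 and Q = 3.8.

2.8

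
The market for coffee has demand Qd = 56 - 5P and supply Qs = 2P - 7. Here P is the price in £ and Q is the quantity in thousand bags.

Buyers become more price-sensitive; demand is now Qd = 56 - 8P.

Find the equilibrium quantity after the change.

5.6

Solve the original market: 56 - 5P = 2P - 7, hence P = 9 and Q = 11.
The new curves are Qd = 56 - 8P (demand) and Qs = 2P - 7 (supply).
Setting them equal: 56 - 8P = 2P - 7 → 63 = 10P, so P = 6.3 and Q = 5.6.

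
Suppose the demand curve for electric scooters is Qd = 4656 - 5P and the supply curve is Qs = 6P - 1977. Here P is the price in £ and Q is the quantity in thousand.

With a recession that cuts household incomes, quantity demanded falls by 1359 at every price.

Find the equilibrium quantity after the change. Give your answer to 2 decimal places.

899.73

Before the shock: 4656 - 5P = 6P - 1977 ⇒ 6633 = 11P ⇒ P = 603, Q = 1641.
The new curves are Qd = 3297 - 5P (demand) and Qs = 6P - 1977 (supply).
Clearing the new market: 3297 - 5P = 6P - 1977, so P = 5274/11 ≈ 479.4545 and Q = 9897/11 ≈ 899.7273.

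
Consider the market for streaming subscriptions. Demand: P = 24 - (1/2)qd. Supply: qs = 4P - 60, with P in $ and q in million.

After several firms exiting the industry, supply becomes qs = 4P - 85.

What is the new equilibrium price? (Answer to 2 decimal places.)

22.17

Before the shock: 48 - 2P = 4P - 60 ⇒ 108 = 6P ⇒ P = 18, q = 12.
After the shift, demand is qd = 48 - 2P and supply is qs = 4P - 85.
Clearing the new market: 48 - 2P = 4P - 85, so P = 133/6 ≈ 22.1667 and q = 11/3 ≈ 3.6667.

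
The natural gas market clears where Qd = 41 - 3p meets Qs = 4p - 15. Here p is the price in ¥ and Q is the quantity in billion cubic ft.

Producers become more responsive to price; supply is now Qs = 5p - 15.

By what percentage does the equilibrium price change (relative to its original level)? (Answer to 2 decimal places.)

Before the shock: 41 - 3p = 4p - 15 ⇒ 56 = 7p ⇒ p = 8, Q = 17.
The new curves are Qd = 41 - 3p (demand) and Qs = 5p - 15 (supply).
Equate the new curves: 41 - 3p = 5p - 15, giving 56 = 8p, p = 7, Q = 20.
%Δp = (7 − 8) / 8 × 100 = -12.50%.

-12.50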